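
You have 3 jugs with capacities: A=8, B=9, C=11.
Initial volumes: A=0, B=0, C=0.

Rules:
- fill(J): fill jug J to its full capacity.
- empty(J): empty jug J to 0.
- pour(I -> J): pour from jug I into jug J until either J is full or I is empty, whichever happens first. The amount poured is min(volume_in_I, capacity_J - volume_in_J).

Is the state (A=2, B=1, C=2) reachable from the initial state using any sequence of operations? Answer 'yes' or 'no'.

BFS explored all 520 reachable states.
Reachable set includes: (0,0,0), (0,0,1), (0,0,2), (0,0,3), (0,0,4), (0,0,5), (0,0,6), (0,0,7), (0,0,8), (0,0,9), (0,0,10), (0,0,11) ...
Target (A=2, B=1, C=2) not in reachable set → no.

Answer: no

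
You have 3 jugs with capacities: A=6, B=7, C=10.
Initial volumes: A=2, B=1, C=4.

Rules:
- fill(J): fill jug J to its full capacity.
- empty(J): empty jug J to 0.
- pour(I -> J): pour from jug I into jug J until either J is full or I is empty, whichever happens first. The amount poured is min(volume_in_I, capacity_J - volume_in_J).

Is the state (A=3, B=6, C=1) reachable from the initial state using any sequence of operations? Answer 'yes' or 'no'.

Answer: no

Derivation:
BFS explored all 347 reachable states.
Reachable set includes: (0,0,0), (0,0,1), (0,0,2), (0,0,3), (0,0,4), (0,0,5), (0,0,6), (0,0,7), (0,0,8), (0,0,9), (0,0,10), (0,1,0) ...
Target (A=3, B=6, C=1) not in reachable set → no.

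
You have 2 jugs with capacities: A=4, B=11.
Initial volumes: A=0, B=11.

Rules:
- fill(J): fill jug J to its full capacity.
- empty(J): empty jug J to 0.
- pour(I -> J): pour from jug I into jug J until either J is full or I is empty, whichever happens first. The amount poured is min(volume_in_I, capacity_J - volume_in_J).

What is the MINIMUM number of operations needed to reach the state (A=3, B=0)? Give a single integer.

BFS from (A=0, B=11). One shortest path:
  1. pour(B -> A) -> (A=4 B=7)
  2. empty(A) -> (A=0 B=7)
  3. pour(B -> A) -> (A=4 B=3)
  4. empty(A) -> (A=0 B=3)
  5. pour(B -> A) -> (A=3 B=0)
Reached target in 5 moves.

Answer: 5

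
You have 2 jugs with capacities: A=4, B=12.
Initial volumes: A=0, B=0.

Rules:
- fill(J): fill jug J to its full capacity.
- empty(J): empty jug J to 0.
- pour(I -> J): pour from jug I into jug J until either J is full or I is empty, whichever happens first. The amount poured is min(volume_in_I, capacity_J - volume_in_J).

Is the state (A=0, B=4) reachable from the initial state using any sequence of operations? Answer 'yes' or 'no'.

Answer: yes

Derivation:
BFS from (A=0, B=0):
  1. fill(A) -> (A=4 B=0)
  2. pour(A -> B) -> (A=0 B=4)
Target reached → yes.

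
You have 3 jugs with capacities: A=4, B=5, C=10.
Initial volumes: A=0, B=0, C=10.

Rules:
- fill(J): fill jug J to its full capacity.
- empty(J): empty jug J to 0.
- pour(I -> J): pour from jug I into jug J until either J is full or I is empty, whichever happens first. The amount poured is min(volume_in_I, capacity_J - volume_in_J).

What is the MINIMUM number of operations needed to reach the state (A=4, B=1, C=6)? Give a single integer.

BFS from (A=0, B=0, C=10). One shortest path:
  1. fill(B) -> (A=0 B=5 C=10)
  2. pour(B -> A) -> (A=4 B=1 C=10)
  3. empty(A) -> (A=0 B=1 C=10)
  4. pour(C -> A) -> (A=4 B=1 C=6)
Reached target in 4 moves.

Answer: 4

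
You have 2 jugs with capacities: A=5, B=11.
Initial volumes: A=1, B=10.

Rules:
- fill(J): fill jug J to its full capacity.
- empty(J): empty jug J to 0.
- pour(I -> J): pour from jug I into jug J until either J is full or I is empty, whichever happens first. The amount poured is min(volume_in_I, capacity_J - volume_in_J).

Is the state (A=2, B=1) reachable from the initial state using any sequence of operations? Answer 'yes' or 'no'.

Answer: no

Derivation:
BFS explored all 33 reachable states.
Reachable set includes: (0,0), (0,1), (0,2), (0,3), (0,4), (0,5), (0,6), (0,7), (0,8), (0,9), (0,10), (0,11) ...
Target (A=2, B=1) not in reachable set → no.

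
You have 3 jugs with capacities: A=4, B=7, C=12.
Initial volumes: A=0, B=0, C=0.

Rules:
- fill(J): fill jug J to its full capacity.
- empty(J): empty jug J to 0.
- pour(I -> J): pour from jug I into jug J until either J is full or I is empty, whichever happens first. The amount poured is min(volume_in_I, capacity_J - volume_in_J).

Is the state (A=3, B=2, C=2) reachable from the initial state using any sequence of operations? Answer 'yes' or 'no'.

BFS explored all 322 reachable states.
Reachable set includes: (0,0,0), (0,0,1), (0,0,2), (0,0,3), (0,0,4), (0,0,5), (0,0,6), (0,0,7), (0,0,8), (0,0,9), (0,0,10), (0,0,11) ...
Target (A=3, B=2, C=2) not in reachable set → no.

Answer: no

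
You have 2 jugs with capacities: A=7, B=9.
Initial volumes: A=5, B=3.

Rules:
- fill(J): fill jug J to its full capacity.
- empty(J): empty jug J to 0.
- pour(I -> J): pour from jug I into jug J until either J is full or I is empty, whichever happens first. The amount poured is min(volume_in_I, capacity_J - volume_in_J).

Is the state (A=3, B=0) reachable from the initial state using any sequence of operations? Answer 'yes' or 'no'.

BFS from (A=5, B=3):
  1. empty(A) -> (A=0 B=3)
  2. pour(B -> A) -> (A=3 B=0)
Target reached → yes.

Answer: yes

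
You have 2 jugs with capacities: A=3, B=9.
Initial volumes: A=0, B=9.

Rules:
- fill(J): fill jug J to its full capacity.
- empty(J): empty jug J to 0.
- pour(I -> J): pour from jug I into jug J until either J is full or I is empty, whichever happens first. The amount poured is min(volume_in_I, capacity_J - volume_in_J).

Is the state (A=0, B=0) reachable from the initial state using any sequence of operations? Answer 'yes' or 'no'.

Answer: yes

Derivation:
BFS from (A=0, B=9):
  1. empty(B) -> (A=0 B=0)
Target reached → yes.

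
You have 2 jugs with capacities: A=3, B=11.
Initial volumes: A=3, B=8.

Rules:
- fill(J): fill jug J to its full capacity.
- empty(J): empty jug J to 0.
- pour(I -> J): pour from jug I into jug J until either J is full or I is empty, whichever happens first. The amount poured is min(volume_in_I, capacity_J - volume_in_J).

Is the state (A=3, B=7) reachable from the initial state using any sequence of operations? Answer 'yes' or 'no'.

Answer: yes

Derivation:
BFS from (A=3, B=8):
  1. empty(A) -> (A=0 B=8)
  2. pour(B -> A) -> (A=3 B=5)
  3. empty(A) -> (A=0 B=5)
  4. pour(B -> A) -> (A=3 B=2)
  5. empty(A) -> (A=0 B=2)
  6. pour(B -> A) -> (A=2 B=0)
  7. fill(B) -> (A=2 B=11)
  8. pour(B -> A) -> (A=3 B=10)
  9. empty(A) -> (A=0 B=10)
  10. pour(B -> A) -> (A=3 B=7)
Target reached → yes.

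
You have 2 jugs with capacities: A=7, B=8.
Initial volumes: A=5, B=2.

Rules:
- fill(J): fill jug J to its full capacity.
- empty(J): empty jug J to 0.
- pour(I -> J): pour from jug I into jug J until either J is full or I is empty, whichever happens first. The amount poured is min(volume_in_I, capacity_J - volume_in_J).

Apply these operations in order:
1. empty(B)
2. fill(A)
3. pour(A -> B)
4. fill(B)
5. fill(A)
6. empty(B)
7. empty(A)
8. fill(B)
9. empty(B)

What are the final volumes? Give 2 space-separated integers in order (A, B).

Step 1: empty(B) -> (A=5 B=0)
Step 2: fill(A) -> (A=7 B=0)
Step 3: pour(A -> B) -> (A=0 B=7)
Step 4: fill(B) -> (A=0 B=8)
Step 5: fill(A) -> (A=7 B=8)
Step 6: empty(B) -> (A=7 B=0)
Step 7: empty(A) -> (A=0 B=0)
Step 8: fill(B) -> (A=0 B=8)
Step 9: empty(B) -> (A=0 B=0)

Answer: 0 0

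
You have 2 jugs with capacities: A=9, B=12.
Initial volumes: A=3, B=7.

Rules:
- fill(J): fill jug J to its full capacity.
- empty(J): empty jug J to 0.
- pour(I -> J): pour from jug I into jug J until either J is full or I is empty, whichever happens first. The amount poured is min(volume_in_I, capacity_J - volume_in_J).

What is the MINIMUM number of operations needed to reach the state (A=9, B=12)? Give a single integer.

Answer: 2

Derivation:
BFS from (A=3, B=7). One shortest path:
  1. fill(A) -> (A=9 B=7)
  2. fill(B) -> (A=9 B=12)
Reached target in 2 moves.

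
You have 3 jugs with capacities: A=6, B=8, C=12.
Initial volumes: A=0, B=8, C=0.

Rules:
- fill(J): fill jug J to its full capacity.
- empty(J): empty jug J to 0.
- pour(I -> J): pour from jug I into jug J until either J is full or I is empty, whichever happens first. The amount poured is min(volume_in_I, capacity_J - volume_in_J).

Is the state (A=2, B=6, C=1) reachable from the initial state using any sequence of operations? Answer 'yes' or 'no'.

Answer: no

Derivation:
BFS explored all 110 reachable states.
Reachable set includes: (0,0,0), (0,0,2), (0,0,4), (0,0,6), (0,0,8), (0,0,10), (0,0,12), (0,2,0), (0,2,2), (0,2,4), (0,2,6), (0,2,8) ...
Target (A=2, B=6, C=1) not in reachable set → no.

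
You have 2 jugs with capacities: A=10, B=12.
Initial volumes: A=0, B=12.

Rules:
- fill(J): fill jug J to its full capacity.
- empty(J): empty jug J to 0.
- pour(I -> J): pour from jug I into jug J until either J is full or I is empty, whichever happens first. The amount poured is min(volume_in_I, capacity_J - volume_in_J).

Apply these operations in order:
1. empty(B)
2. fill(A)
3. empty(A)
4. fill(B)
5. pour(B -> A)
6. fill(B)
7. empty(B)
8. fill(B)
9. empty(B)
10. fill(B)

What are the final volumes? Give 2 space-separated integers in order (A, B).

Answer: 10 12

Derivation:
Step 1: empty(B) -> (A=0 B=0)
Step 2: fill(A) -> (A=10 B=0)
Step 3: empty(A) -> (A=0 B=0)
Step 4: fill(B) -> (A=0 B=12)
Step 5: pour(B -> A) -> (A=10 B=2)
Step 6: fill(B) -> (A=10 B=12)
Step 7: empty(B) -> (A=10 B=0)
Step 8: fill(B) -> (A=10 B=12)
Step 9: empty(B) -> (A=10 B=0)
Step 10: fill(B) -> (A=10 B=12)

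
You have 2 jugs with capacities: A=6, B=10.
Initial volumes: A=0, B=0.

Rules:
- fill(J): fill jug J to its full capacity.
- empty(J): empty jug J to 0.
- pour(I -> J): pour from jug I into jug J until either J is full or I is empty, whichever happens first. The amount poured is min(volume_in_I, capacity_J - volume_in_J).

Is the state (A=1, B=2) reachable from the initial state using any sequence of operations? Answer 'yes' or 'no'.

Answer: no

Derivation:
BFS explored all 16 reachable states.
Reachable set includes: (0,0), (0,2), (0,4), (0,6), (0,8), (0,10), (2,0), (2,10), (4,0), (4,10), (6,0), (6,2) ...
Target (A=1, B=2) not in reachable set → no.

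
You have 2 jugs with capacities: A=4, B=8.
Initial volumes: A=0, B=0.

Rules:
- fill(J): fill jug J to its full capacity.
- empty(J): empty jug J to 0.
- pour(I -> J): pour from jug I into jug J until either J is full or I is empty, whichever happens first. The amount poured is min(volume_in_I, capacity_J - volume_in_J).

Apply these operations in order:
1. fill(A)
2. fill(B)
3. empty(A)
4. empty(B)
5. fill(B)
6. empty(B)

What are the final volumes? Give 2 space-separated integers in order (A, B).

Answer: 0 0

Derivation:
Step 1: fill(A) -> (A=4 B=0)
Step 2: fill(B) -> (A=4 B=8)
Step 3: empty(A) -> (A=0 B=8)
Step 4: empty(B) -> (A=0 B=0)
Step 5: fill(B) -> (A=0 B=8)
Step 6: empty(B) -> (A=0 B=0)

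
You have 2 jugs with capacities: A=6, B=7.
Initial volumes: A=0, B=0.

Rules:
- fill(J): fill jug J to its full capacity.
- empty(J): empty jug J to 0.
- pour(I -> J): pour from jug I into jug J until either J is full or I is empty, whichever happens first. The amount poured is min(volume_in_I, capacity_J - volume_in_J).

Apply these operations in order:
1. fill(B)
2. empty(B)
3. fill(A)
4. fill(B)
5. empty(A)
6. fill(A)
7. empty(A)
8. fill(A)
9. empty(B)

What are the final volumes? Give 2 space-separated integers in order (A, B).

Step 1: fill(B) -> (A=0 B=7)
Step 2: empty(B) -> (A=0 B=0)
Step 3: fill(A) -> (A=6 B=0)
Step 4: fill(B) -> (A=6 B=7)
Step 5: empty(A) -> (A=0 B=7)
Step 6: fill(A) -> (A=6 B=7)
Step 7: empty(A) -> (A=0 B=7)
Step 8: fill(A) -> (A=6 B=7)
Step 9: empty(B) -> (A=6 B=0)

Answer: 6 0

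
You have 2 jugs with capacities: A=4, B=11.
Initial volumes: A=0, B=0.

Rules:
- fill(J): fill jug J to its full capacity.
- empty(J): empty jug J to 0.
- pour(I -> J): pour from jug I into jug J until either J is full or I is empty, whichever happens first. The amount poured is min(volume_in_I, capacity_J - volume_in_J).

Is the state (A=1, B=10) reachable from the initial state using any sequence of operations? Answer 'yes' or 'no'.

Answer: no

Derivation:
BFS explored all 30 reachable states.
Reachable set includes: (0,0), (0,1), (0,2), (0,3), (0,4), (0,5), (0,6), (0,7), (0,8), (0,9), (0,10), (0,11) ...
Target (A=1, B=10) not in reachable set → no.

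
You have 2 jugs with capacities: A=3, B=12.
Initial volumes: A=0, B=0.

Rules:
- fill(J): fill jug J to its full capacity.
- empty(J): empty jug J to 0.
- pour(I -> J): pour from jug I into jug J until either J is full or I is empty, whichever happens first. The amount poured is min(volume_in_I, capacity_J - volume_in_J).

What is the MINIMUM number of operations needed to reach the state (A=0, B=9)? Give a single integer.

Answer: 3

Derivation:
BFS from (A=0, B=0). One shortest path:
  1. fill(B) -> (A=0 B=12)
  2. pour(B -> A) -> (A=3 B=9)
  3. empty(A) -> (A=0 B=9)
Reached target in 3 moves.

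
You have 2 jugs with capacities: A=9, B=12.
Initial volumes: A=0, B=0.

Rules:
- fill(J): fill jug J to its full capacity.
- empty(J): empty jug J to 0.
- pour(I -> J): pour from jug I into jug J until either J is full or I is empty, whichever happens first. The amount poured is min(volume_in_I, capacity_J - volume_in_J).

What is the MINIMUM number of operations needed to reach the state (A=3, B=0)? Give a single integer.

Answer: 4

Derivation:
BFS from (A=0, B=0). One shortest path:
  1. fill(B) -> (A=0 B=12)
  2. pour(B -> A) -> (A=9 B=3)
  3. empty(A) -> (A=0 B=3)
  4. pour(B -> A) -> (A=3 B=0)
Reached target in 4 moves.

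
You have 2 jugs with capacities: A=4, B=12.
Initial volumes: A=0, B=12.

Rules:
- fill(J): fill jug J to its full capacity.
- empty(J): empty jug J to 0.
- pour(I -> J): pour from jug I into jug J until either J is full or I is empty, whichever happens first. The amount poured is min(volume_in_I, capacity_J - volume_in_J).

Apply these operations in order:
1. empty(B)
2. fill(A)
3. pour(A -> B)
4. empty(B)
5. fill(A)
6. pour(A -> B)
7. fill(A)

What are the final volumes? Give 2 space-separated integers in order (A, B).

Step 1: empty(B) -> (A=0 B=0)
Step 2: fill(A) -> (A=4 B=0)
Step 3: pour(A -> B) -> (A=0 B=4)
Step 4: empty(B) -> (A=0 B=0)
Step 5: fill(A) -> (A=4 B=0)
Step 6: pour(A -> B) -> (A=0 B=4)
Step 7: fill(A) -> (A=4 B=4)

Answer: 4 4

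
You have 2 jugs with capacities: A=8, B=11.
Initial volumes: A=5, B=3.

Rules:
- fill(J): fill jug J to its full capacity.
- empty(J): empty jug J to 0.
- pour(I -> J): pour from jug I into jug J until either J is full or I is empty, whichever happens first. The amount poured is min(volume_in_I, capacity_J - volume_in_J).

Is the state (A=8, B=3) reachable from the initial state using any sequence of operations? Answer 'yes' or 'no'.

Answer: yes

Derivation:
BFS from (A=5, B=3):
  1. fill(A) -> (A=8 B=3)
Target reached → yes.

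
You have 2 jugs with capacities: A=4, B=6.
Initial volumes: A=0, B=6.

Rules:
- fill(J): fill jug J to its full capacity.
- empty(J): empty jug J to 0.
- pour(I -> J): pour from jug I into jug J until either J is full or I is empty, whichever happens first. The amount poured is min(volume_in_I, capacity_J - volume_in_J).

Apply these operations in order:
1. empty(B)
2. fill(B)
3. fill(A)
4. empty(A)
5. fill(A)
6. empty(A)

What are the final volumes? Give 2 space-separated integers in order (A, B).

Answer: 0 6

Derivation:
Step 1: empty(B) -> (A=0 B=0)
Step 2: fill(B) -> (A=0 B=6)
Step 3: fill(A) -> (A=4 B=6)
Step 4: empty(A) -> (A=0 B=6)
Step 5: fill(A) -> (A=4 B=6)
Step 6: empty(A) -> (A=0 B=6)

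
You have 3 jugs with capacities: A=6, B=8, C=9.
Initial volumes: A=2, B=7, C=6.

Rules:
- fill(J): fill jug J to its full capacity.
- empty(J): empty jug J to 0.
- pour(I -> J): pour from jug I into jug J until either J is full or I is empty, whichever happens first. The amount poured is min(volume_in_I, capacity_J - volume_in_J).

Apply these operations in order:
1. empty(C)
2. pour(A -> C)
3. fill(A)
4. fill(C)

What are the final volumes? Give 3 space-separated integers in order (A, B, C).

Answer: 6 7 9

Derivation:
Step 1: empty(C) -> (A=2 B=7 C=0)
Step 2: pour(A -> C) -> (A=0 B=7 C=2)
Step 3: fill(A) -> (A=6 B=7 C=2)
Step 4: fill(C) -> (A=6 B=7 C=9)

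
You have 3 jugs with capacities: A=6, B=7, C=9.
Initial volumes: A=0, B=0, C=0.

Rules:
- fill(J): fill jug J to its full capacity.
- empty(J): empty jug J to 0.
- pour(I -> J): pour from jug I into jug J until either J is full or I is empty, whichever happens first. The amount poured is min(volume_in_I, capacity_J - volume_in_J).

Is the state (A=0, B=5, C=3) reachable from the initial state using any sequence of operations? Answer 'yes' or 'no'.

BFS from (A=0, B=0, C=0):
  1. fill(B) -> (A=0 B=7 C=0)
  2. pour(B -> C) -> (A=0 B=0 C=7)
  3. fill(B) -> (A=0 B=7 C=7)
  4. pour(B -> C) -> (A=0 B=5 C=9)
  5. pour(C -> A) -> (A=6 B=5 C=3)
  6. empty(A) -> (A=0 B=5 C=3)
Target reached → yes.

Answer: yes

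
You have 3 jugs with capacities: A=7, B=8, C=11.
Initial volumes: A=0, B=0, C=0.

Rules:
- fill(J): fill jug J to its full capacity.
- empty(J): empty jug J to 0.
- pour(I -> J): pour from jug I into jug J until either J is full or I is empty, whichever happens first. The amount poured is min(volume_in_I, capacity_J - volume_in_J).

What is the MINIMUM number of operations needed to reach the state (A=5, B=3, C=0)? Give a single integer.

Answer: 8

Derivation:
BFS from (A=0, B=0, C=0). One shortest path:
  1. fill(B) -> (A=0 B=8 C=0)
  2. pour(B -> C) -> (A=0 B=0 C=8)
  3. fill(B) -> (A=0 B=8 C=8)
  4. pour(B -> C) -> (A=0 B=5 C=11)
  5. pour(B -> A) -> (A=5 B=0 C=11)
  6. pour(C -> B) -> (A=5 B=8 C=3)
  7. empty(B) -> (A=5 B=0 C=3)
  8. pour(C -> B) -> (A=5 B=3 C=0)
Reached target in 8 moves.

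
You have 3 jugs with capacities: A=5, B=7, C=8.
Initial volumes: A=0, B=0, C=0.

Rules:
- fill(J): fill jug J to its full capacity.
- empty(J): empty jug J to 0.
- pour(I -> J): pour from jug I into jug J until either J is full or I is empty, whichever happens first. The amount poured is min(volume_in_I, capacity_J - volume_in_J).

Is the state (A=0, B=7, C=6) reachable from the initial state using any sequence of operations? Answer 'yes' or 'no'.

Answer: yes

Derivation:
BFS from (A=0, B=0, C=0):
  1. fill(A) -> (A=5 B=0 C=0)
  2. fill(C) -> (A=5 B=0 C=8)
  3. pour(A -> B) -> (A=0 B=5 C=8)
  4. pour(C -> B) -> (A=0 B=7 C=6)
Target reached → yes.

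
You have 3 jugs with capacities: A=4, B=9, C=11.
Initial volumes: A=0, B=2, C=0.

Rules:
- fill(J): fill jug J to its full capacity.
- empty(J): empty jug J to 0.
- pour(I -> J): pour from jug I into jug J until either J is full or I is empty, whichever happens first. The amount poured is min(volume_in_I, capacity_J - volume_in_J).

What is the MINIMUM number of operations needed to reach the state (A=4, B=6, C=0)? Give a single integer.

BFS from (A=0, B=2, C=0). One shortest path:
  1. fill(A) -> (A=4 B=2 C=0)
  2. pour(A -> B) -> (A=0 B=6 C=0)
  3. fill(A) -> (A=4 B=6 C=0)
Reached target in 3 moves.

Answer: 3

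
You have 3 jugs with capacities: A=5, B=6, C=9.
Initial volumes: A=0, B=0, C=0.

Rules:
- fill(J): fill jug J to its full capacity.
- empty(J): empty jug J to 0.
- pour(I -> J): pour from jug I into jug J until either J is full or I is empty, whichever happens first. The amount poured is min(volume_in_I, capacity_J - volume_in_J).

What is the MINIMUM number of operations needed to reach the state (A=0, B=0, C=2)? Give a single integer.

Answer: 6

Derivation:
BFS from (A=0, B=0, C=0). One shortest path:
  1. fill(A) -> (A=5 B=0 C=0)
  2. fill(B) -> (A=5 B=6 C=0)
  3. pour(A -> C) -> (A=0 B=6 C=5)
  4. pour(B -> C) -> (A=0 B=2 C=9)
  5. empty(C) -> (A=0 B=2 C=0)
  6. pour(B -> C) -> (A=0 B=0 C=2)
Reached target in 6 moves.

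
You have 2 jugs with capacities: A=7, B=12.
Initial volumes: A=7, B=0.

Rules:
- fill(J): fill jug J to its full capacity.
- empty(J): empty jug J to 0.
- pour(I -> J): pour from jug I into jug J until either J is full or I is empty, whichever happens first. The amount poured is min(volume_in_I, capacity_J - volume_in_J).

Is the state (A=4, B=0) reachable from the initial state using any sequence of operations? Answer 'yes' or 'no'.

Answer: yes

Derivation:
BFS from (A=7, B=0):
  1. pour(A -> B) -> (A=0 B=7)
  2. fill(A) -> (A=7 B=7)
  3. pour(A -> B) -> (A=2 B=12)
  4. empty(B) -> (A=2 B=0)
  5. pour(A -> B) -> (A=0 B=2)
  6. fill(A) -> (A=7 B=2)
  7. pour(A -> B) -> (A=0 B=9)
  8. fill(A) -> (A=7 B=9)
  9. pour(A -> B) -> (A=4 B=12)
  10. empty(B) -> (A=4 B=0)
Target reached → yes.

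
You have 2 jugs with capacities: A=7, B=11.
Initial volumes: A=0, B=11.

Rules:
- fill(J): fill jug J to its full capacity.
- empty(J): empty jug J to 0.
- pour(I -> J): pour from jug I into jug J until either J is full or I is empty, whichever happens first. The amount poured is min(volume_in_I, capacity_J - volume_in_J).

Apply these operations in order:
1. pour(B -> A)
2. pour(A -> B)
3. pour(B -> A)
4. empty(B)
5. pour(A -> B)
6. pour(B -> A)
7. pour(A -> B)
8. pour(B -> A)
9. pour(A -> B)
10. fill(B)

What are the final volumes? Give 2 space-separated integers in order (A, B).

Step 1: pour(B -> A) -> (A=7 B=4)
Step 2: pour(A -> B) -> (A=0 B=11)
Step 3: pour(B -> A) -> (A=7 B=4)
Step 4: empty(B) -> (A=7 B=0)
Step 5: pour(A -> B) -> (A=0 B=7)
Step 6: pour(B -> A) -> (A=7 B=0)
Step 7: pour(A -> B) -> (A=0 B=7)
Step 8: pour(B -> A) -> (A=7 B=0)
Step 9: pour(A -> B) -> (A=0 B=7)
Step 10: fill(B) -> (A=0 B=11)

Answer: 0 11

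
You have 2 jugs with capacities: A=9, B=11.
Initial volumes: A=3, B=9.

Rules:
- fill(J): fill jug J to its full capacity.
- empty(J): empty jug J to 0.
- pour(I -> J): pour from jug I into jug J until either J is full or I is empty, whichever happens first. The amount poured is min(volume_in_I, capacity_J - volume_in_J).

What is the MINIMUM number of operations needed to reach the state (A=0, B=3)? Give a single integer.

BFS from (A=3, B=9). One shortest path:
  1. empty(B) -> (A=3 B=0)
  2. pour(A -> B) -> (A=0 B=3)
Reached target in 2 moves.

Answer: 2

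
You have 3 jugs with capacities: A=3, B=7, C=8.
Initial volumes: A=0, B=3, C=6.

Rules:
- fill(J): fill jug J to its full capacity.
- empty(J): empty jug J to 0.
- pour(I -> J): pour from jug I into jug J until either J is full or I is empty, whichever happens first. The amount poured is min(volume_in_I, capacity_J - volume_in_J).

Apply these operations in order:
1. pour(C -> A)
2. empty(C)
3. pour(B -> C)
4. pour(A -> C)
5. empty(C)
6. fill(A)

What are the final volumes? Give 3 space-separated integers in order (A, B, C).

Step 1: pour(C -> A) -> (A=3 B=3 C=3)
Step 2: empty(C) -> (A=3 B=3 C=0)
Step 3: pour(B -> C) -> (A=3 B=0 C=3)
Step 4: pour(A -> C) -> (A=0 B=0 C=6)
Step 5: empty(C) -> (A=0 B=0 C=0)
Step 6: fill(A) -> (A=3 B=0 C=0)

Answer: 3 0 0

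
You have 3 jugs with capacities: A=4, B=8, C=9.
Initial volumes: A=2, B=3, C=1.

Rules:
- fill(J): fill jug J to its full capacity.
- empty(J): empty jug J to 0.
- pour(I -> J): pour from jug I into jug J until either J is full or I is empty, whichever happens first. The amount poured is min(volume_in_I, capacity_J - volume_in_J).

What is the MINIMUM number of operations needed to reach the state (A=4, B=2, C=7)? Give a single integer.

BFS from (A=2, B=3, C=1). One shortest path:
  1. empty(C) -> (A=2 B=3 C=0)
  2. pour(B -> C) -> (A=2 B=0 C=3)
  3. fill(B) -> (A=2 B=8 C=3)
  4. pour(B -> C) -> (A=2 B=2 C=9)
  5. pour(C -> A) -> (A=4 B=2 C=7)
Reached target in 5 moves.

Answer: 5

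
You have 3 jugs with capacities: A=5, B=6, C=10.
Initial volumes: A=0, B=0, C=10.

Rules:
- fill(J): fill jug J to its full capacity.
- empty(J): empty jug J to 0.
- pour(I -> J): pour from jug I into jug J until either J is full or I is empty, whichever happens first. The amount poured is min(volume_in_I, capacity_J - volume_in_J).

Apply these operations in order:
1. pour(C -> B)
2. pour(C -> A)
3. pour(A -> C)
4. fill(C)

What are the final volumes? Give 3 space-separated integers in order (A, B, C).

Step 1: pour(C -> B) -> (A=0 B=6 C=4)
Step 2: pour(C -> A) -> (A=4 B=6 C=0)
Step 3: pour(A -> C) -> (A=0 B=6 C=4)
Step 4: fill(C) -> (A=0 B=6 C=10)

Answer: 0 6 10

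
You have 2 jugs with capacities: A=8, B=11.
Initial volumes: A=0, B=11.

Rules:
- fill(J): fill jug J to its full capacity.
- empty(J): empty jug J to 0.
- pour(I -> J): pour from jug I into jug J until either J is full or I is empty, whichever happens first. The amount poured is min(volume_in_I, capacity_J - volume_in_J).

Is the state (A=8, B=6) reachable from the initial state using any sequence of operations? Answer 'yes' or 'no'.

BFS from (A=0, B=11):
  1. pour(B -> A) -> (A=8 B=3)
  2. empty(A) -> (A=0 B=3)
  3. pour(B -> A) -> (A=3 B=0)
  4. fill(B) -> (A=3 B=11)
  5. pour(B -> A) -> (A=8 B=6)
Target reached → yes.

Answer: yes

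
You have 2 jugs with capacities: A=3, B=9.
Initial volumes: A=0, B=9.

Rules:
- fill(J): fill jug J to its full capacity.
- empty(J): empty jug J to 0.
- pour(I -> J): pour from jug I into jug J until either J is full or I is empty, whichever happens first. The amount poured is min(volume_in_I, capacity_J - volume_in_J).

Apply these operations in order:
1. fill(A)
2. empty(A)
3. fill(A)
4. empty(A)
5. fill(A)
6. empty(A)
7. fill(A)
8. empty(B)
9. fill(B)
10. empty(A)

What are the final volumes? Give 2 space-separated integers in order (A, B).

Step 1: fill(A) -> (A=3 B=9)
Step 2: empty(A) -> (A=0 B=9)
Step 3: fill(A) -> (A=3 B=9)
Step 4: empty(A) -> (A=0 B=9)
Step 5: fill(A) -> (A=3 B=9)
Step 6: empty(A) -> (A=0 B=9)
Step 7: fill(A) -> (A=3 B=9)
Step 8: empty(B) -> (A=3 B=0)
Step 9: fill(B) -> (A=3 B=9)
Step 10: empty(A) -> (A=0 B=9)

Answer: 0 9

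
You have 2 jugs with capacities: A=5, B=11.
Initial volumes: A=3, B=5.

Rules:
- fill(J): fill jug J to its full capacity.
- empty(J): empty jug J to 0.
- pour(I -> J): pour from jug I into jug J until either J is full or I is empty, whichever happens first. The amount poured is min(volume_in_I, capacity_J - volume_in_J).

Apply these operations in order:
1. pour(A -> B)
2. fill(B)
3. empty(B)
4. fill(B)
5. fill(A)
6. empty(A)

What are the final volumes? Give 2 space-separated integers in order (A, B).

Answer: 0 11

Derivation:
Step 1: pour(A -> B) -> (A=0 B=8)
Step 2: fill(B) -> (A=0 B=11)
Step 3: empty(B) -> (A=0 B=0)
Step 4: fill(B) -> (A=0 B=11)
Step 5: fill(A) -> (A=5 B=11)
Step 6: empty(A) -> (A=0 B=11)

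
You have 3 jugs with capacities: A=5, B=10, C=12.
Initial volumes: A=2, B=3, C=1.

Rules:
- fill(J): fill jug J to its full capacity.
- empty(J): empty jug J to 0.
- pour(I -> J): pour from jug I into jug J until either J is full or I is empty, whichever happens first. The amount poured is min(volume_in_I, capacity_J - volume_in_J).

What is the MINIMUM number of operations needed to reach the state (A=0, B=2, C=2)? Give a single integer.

Answer: 5

Derivation:
BFS from (A=2, B=3, C=1). One shortest path:
  1. empty(B) -> (A=2 B=0 C=1)
  2. fill(C) -> (A=2 B=0 C=12)
  3. pour(C -> B) -> (A=2 B=10 C=2)
  4. empty(B) -> (A=2 B=0 C=2)
  5. pour(A -> B) -> (A=0 B=2 C=2)
Reached target in 5 moves.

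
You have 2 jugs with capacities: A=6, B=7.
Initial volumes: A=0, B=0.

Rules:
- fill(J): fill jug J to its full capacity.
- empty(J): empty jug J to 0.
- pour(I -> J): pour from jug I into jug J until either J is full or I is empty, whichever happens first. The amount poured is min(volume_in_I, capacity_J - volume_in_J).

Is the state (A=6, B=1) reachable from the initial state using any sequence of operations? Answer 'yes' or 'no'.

BFS from (A=0, B=0):
  1. fill(B) -> (A=0 B=7)
  2. pour(B -> A) -> (A=6 B=1)
Target reached → yes.

Answer: yes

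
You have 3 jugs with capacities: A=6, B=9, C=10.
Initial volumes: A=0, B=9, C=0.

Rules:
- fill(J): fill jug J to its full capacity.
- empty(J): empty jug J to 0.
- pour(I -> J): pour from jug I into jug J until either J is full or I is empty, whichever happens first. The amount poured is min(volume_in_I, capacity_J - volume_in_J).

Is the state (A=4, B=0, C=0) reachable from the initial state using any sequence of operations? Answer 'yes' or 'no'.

BFS from (A=0, B=9, C=0):
  1. empty(B) -> (A=0 B=0 C=0)
  2. fill(C) -> (A=0 B=0 C=10)
  3. pour(C -> A) -> (A=6 B=0 C=4)
  4. empty(A) -> (A=0 B=0 C=4)
  5. pour(C -> A) -> (A=4 B=0 C=0)
Target reached → yes.

Answer: yes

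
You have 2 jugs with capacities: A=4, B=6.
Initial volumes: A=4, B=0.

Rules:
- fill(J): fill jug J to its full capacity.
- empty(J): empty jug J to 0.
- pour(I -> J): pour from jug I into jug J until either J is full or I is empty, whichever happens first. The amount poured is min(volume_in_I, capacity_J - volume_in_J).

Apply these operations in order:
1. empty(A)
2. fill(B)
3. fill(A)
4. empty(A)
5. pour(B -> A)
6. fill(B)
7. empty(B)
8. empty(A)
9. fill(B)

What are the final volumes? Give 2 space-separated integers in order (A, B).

Step 1: empty(A) -> (A=0 B=0)
Step 2: fill(B) -> (A=0 B=6)
Step 3: fill(A) -> (A=4 B=6)
Step 4: empty(A) -> (A=0 B=6)
Step 5: pour(B -> A) -> (A=4 B=2)
Step 6: fill(B) -> (A=4 B=6)
Step 7: empty(B) -> (A=4 B=0)
Step 8: empty(A) -> (A=0 B=0)
Step 9: fill(B) -> (A=0 B=6)

Answer: 0 6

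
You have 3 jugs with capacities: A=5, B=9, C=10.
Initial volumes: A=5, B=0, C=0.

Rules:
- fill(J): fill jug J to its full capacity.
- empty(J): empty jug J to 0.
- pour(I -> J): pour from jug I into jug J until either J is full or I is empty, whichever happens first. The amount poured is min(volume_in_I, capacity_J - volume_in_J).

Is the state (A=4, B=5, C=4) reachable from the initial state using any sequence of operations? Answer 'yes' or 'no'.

BFS explored all 372 reachable states.
Reachable set includes: (0,0,0), (0,0,1), (0,0,2), (0,0,3), (0,0,4), (0,0,5), (0,0,6), (0,0,7), (0,0,8), (0,0,9), (0,0,10), (0,1,0) ...
Target (A=4, B=5, C=4) not in reachable set → no.

Answer: no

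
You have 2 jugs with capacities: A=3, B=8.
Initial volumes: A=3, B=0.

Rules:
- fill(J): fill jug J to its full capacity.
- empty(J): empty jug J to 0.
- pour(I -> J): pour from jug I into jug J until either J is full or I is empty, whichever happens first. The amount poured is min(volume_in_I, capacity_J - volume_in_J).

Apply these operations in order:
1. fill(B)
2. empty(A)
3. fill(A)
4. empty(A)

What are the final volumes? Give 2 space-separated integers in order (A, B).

Step 1: fill(B) -> (A=3 B=8)
Step 2: empty(A) -> (A=0 B=8)
Step 3: fill(A) -> (A=3 B=8)
Step 4: empty(A) -> (A=0 B=8)

Answer: 0 8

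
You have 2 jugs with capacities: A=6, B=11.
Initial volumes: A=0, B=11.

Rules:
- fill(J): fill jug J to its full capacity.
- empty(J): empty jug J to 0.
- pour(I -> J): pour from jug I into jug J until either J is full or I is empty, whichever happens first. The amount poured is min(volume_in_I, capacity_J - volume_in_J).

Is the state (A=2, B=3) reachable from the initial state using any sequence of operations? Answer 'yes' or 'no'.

BFS explored all 34 reachable states.
Reachable set includes: (0,0), (0,1), (0,2), (0,3), (0,4), (0,5), (0,6), (0,7), (0,8), (0,9), (0,10), (0,11) ...
Target (A=2, B=3) not in reachable set → no.

Answer: no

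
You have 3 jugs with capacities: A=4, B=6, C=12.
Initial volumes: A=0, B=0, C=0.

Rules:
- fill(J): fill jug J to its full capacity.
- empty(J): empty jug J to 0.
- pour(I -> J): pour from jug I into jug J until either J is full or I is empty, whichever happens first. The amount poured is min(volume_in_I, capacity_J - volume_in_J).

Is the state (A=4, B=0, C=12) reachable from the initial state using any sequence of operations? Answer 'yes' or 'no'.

BFS from (A=0, B=0, C=0):
  1. fill(A) -> (A=4 B=0 C=0)
  2. fill(C) -> (A=4 B=0 C=12)
Target reached → yes.

Answer: yes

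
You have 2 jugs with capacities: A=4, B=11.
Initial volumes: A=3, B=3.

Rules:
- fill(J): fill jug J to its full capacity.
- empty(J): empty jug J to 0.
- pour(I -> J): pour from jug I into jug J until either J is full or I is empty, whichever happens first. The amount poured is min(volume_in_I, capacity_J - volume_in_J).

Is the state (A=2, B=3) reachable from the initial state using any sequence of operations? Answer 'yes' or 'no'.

Answer: no

Derivation:
BFS explored all 31 reachable states.
Reachable set includes: (0,0), (0,1), (0,2), (0,3), (0,4), (0,5), (0,6), (0,7), (0,8), (0,9), (0,10), (0,11) ...
Target (A=2, B=3) not in reachable set → no.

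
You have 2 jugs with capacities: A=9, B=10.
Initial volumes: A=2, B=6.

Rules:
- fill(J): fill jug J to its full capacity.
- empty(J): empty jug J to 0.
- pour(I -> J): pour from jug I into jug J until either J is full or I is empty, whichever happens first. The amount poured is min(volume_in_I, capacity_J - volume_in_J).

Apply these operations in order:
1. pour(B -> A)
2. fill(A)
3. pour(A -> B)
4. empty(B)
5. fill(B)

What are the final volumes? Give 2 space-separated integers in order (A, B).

Step 1: pour(B -> A) -> (A=8 B=0)
Step 2: fill(A) -> (A=9 B=0)
Step 3: pour(A -> B) -> (A=0 B=9)
Step 4: empty(B) -> (A=0 B=0)
Step 5: fill(B) -> (A=0 B=10)

Answer: 0 10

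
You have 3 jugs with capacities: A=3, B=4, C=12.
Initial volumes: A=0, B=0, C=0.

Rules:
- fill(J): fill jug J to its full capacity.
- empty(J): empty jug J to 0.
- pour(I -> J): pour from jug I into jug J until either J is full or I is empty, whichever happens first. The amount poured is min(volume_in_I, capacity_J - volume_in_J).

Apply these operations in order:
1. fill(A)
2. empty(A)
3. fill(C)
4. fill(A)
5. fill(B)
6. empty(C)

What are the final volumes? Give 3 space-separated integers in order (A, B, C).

Answer: 3 4 0

Derivation:
Step 1: fill(A) -> (A=3 B=0 C=0)
Step 2: empty(A) -> (A=0 B=0 C=0)
Step 3: fill(C) -> (A=0 B=0 C=12)
Step 4: fill(A) -> (A=3 B=0 C=12)
Step 5: fill(B) -> (A=3 B=4 C=12)
Step 6: empty(C) -> (A=3 B=4 C=0)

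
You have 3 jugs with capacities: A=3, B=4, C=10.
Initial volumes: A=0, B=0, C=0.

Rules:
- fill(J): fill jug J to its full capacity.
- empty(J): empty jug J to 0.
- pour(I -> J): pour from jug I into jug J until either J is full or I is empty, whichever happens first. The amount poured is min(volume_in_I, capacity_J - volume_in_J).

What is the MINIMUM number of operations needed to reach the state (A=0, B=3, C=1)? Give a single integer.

BFS from (A=0, B=0, C=0). One shortest path:
  1. fill(B) -> (A=0 B=4 C=0)
  2. pour(B -> A) -> (A=3 B=1 C=0)
  3. pour(B -> C) -> (A=3 B=0 C=1)
  4. pour(A -> B) -> (A=0 B=3 C=1)
Reached target in 4 moves.

Answer: 4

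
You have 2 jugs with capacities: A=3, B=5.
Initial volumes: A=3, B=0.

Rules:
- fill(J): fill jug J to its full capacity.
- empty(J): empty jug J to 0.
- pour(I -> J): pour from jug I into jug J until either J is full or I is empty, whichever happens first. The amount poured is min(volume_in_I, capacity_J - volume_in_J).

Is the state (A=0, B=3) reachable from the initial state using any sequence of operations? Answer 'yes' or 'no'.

Answer: yes

Derivation:
BFS from (A=3, B=0):
  1. pour(A -> B) -> (A=0 B=3)
Target reached → yes.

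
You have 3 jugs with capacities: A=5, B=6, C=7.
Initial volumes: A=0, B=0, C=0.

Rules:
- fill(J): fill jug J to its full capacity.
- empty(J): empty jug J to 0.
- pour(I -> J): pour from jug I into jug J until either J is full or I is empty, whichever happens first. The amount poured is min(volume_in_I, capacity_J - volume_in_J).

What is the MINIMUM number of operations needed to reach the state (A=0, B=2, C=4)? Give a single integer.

Answer: 8

Derivation:
BFS from (A=0, B=0, C=0). One shortest path:
  1. fill(A) -> (A=5 B=0 C=0)
  2. fill(C) -> (A=5 B=0 C=7)
  3. pour(A -> B) -> (A=0 B=5 C=7)
  4. pour(C -> A) -> (A=5 B=5 C=2)
  5. pour(A -> B) -> (A=4 B=6 C=2)
  6. empty(B) -> (A=4 B=0 C=2)
  7. pour(C -> B) -> (A=4 B=2 C=0)
  8. pour(A -> C) -> (A=0 B=2 C=4)
Reached target in 8 moves.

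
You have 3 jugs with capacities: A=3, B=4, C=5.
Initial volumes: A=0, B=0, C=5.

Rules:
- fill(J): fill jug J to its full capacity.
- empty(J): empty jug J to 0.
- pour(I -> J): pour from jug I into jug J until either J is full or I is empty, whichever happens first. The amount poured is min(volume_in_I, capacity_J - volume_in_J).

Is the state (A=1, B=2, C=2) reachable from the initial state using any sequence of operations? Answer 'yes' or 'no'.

BFS explored all 96 reachable states.
Reachable set includes: (0,0,0), (0,0,1), (0,0,2), (0,0,3), (0,0,4), (0,0,5), (0,1,0), (0,1,1), (0,1,2), (0,1,3), (0,1,4), (0,1,5) ...
Target (A=1, B=2, C=2) not in reachable set → no.

Answer: no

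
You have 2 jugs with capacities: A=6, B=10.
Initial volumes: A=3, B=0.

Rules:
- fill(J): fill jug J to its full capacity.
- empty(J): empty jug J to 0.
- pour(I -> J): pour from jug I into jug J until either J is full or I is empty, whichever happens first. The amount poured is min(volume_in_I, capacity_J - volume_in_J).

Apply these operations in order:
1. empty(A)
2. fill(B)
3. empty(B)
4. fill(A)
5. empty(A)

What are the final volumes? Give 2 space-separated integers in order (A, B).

Step 1: empty(A) -> (A=0 B=0)
Step 2: fill(B) -> (A=0 B=10)
Step 3: empty(B) -> (A=0 B=0)
Step 4: fill(A) -> (A=6 B=0)
Step 5: empty(A) -> (A=0 B=0)

Answer: 0 0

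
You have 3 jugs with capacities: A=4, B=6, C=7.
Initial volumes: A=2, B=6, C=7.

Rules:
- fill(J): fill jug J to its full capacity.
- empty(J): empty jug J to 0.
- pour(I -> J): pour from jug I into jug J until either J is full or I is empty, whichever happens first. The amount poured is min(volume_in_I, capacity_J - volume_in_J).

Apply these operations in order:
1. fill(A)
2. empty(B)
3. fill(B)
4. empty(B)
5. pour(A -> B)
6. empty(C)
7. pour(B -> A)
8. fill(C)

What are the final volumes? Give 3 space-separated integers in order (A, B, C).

Step 1: fill(A) -> (A=4 B=6 C=7)
Step 2: empty(B) -> (A=4 B=0 C=7)
Step 3: fill(B) -> (A=4 B=6 C=7)
Step 4: empty(B) -> (A=4 B=0 C=7)
Step 5: pour(A -> B) -> (A=0 B=4 C=7)
Step 6: empty(C) -> (A=0 B=4 C=0)
Step 7: pour(B -> A) -> (A=4 B=0 C=0)
Step 8: fill(C) -> (A=4 B=0 C=7)

Answer: 4 0 7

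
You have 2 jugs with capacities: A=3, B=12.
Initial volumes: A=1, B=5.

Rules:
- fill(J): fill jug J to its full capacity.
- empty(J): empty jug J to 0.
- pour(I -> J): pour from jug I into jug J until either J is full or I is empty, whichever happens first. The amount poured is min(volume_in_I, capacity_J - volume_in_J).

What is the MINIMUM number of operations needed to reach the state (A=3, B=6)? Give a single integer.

Answer: 2

Derivation:
BFS from (A=1, B=5). One shortest path:
  1. pour(A -> B) -> (A=0 B=6)
  2. fill(A) -> (A=3 B=6)
Reached target in 2 moves.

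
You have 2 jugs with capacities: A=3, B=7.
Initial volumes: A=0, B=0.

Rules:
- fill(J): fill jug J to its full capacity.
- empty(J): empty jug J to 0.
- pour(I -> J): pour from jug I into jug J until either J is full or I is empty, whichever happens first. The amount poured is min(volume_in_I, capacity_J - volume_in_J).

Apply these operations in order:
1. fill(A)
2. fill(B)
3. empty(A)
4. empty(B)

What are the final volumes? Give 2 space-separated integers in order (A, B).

Answer: 0 0

Derivation:
Step 1: fill(A) -> (A=3 B=0)
Step 2: fill(B) -> (A=3 B=7)
Step 3: empty(A) -> (A=0 B=7)
Step 4: empty(B) -> (A=0 B=0)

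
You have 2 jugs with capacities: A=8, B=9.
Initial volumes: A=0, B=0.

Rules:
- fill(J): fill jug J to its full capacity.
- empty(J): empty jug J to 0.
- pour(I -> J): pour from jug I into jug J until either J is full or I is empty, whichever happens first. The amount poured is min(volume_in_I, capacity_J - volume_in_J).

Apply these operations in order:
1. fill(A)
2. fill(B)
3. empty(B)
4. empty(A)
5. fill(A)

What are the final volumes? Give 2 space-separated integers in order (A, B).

Answer: 8 0

Derivation:
Step 1: fill(A) -> (A=8 B=0)
Step 2: fill(B) -> (A=8 B=9)
Step 3: empty(B) -> (A=8 B=0)
Step 4: empty(A) -> (A=0 B=0)
Step 5: fill(A) -> (A=8 B=0)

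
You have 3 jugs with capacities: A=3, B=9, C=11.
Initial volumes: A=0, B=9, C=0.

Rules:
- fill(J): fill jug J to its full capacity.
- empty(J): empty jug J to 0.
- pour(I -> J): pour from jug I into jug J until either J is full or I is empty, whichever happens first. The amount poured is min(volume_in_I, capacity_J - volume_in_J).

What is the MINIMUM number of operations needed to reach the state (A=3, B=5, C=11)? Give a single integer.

BFS from (A=0, B=9, C=0). One shortest path:
  1. empty(B) -> (A=0 B=0 C=0)
  2. fill(C) -> (A=0 B=0 C=11)
  3. pour(C -> A) -> (A=3 B=0 C=8)
  4. empty(A) -> (A=0 B=0 C=8)
  5. pour(C -> A) -> (A=3 B=0 C=5)
  6. pour(C -> B) -> (A=3 B=5 C=0)
  7. fill(C) -> (A=3 B=5 C=11)
Reached target in 7 moves.

Answer: 7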